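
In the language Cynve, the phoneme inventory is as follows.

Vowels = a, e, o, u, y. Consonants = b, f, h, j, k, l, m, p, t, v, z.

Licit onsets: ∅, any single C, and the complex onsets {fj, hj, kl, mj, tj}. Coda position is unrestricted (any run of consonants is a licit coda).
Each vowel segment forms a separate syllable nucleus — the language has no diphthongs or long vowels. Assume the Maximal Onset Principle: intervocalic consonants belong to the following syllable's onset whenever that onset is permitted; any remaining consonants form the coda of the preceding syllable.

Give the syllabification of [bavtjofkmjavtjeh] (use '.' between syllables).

bav.tjofk.mjav.tjeh

Nuclei (vowels): a, o, a, e → 4 syllables.
σ1/σ2 boundary: cluster /vtj/ — the longest permitted-onset suffix is /tj/; onset = /tj/, preceding coda = /v/.
σ2/σ3 boundary: /fkmj/ splits as /fk/ + /mj/ (/mj/ is the longest suffix that is a licit onset).
σ3/σ4 boundary: /vtj/; trying suffixes from longest down, /tj/ is the first permitted one, so coda /v/ | onset /tj/.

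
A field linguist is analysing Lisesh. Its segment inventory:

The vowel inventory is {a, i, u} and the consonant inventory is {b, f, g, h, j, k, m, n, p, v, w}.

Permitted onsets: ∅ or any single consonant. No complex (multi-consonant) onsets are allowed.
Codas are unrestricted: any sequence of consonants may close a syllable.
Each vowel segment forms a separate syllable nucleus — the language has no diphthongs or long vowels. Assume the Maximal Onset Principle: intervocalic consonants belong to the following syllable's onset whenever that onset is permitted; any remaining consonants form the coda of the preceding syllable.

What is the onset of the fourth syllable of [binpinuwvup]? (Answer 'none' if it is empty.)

Nuclei (vowels): i, i, u, u → 4 syllables.
/i…i/ gap (V1→V2): /np/ splits as /n/ + /p/ (/p/ is the longest suffix that is a licit onset).
/i…u/ gap (V2→V3): /n/ is a single consonant, so it becomes the next onset.
/u…u/ gap (V3→V4): /wv/ splits as /w/ + /v/ (/v/ is the longest suffix that is a licit onset).
So the parse is bin.pi.nuw.vup.
Syllable 4 is /vup/: onset /v/, nucleus /u/, coda /p/.

v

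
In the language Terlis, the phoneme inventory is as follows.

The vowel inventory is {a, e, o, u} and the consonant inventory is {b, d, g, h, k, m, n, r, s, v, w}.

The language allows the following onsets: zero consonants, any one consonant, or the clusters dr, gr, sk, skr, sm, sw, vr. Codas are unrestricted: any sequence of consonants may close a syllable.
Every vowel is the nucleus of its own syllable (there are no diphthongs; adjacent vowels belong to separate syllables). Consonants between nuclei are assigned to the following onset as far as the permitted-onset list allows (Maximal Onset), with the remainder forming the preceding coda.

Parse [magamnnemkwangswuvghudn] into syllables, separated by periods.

ma.gamn.nemk.wang.swuvg.hudn

Nuclei (vowels): a, a, e, a, u, u → 6 syllables.
/a…a/ gap (V1→V2): /g/ is a single consonant, so it becomes the next onset.
/a…e/ gap (V2→V3): /mnn/ splits as /mn/ + /n/ (/n/ is the longest suffix that is a licit onset).
/e…a/ gap (V3→V4): /mkw/ splits as /mk/ + /w/ (/w/ is the longest suffix that is a licit onset).
/a…u/ gap (V4→V5): /ngsw/ — longest licit onset from the right is /sw/, leaving /ng/ as coda.
/u…u/ gap (V5→V6): cluster /vgh/ — the longest permitted-onset suffix is /h/; onset = /h/, preceding coda = /vg/.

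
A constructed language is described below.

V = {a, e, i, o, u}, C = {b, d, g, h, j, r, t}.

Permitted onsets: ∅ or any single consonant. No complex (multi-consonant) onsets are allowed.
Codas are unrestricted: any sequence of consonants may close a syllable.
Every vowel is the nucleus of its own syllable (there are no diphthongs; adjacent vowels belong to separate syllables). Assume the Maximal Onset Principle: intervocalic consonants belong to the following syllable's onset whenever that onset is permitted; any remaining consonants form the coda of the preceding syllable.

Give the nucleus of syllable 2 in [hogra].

Vowels present: o, a; each is a nucleus, giving 2 syllables.
The second nucleus (vowel 2 from the left) is /a/.

a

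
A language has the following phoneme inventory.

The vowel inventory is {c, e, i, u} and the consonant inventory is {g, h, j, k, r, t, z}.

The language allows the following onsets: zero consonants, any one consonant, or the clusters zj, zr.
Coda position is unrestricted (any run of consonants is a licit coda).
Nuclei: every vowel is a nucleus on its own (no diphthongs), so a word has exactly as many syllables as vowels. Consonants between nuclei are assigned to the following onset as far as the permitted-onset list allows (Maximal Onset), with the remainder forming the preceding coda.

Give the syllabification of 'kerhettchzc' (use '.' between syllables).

ker.het.tch.zc

Nuclei (vowels): e, e, c, c → 4 syllables.
/e…e/ gap (V1→V2): cluster /rh/ — the longest permitted-onset suffix is /h/; onset = /h/, preceding coda = /r/.
/e…c/ gap (V2→V3): /tt/; trying suffixes from longest down, /t/ is the first permitted one, so coda /t/ | onset /t/.
/c…c/ gap (V3→V4): /hz/ — longest licit onset from the right is /z/, leaving /h/ as coda.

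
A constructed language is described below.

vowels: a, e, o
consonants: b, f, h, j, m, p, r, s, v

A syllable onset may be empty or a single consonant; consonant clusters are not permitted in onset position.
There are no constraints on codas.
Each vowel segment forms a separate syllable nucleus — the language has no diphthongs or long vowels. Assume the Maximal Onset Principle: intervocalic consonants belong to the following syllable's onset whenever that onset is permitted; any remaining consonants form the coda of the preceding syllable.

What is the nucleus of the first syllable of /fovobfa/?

o

The vowels are o, o, a — 3 nuclei, so 3 syllables.
The first nucleus (vowel 1 from the left) is /o/.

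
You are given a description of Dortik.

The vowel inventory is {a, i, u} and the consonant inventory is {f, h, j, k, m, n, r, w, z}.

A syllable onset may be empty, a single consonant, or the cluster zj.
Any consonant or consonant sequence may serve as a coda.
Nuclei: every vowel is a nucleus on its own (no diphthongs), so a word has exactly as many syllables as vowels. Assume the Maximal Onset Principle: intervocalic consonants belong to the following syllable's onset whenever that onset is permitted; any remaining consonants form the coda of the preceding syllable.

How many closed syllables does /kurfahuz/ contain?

Nuclei (vowels): u, a, u → 3 syllables.
/u…a/ gap (V1→V2): cluster /rf/ — the longest permitted-onset suffix is /f/; onset = /f/, preceding coda = /r/.
/a…u/ gap (V2→V3): /h/ is a single consonant, so it becomes the next onset.
So the parse is kur.fa.huz.
Classifying each syllable: /kur/ (closed), /fa/ (open), /huz/ (closed).
Closed syllables: 2.

2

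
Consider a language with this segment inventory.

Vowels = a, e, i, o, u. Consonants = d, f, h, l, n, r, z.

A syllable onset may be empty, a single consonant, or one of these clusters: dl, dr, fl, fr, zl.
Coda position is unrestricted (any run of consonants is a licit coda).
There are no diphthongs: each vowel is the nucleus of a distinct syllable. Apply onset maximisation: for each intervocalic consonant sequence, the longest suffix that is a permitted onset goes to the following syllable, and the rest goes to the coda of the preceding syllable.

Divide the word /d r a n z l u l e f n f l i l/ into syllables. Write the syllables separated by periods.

Nuclei (vowels): a, u, e, i → 4 syllables.
V1 /a/ – V2 /u/: /nzl/; trying suffixes from longest down, /zl/ is the first permitted one, so coda /n/ | onset /zl/.
V2 /u/ – V3 /e/: /l/ → onset of the next syllable (single consonants are always licit onsets).
V3 /e/ – V4 /i/: /fnfl/ splits as /fn/ + /fl/ (/fl/ is the longest suffix that is a licit onset).

dran.zlu.lefn.flil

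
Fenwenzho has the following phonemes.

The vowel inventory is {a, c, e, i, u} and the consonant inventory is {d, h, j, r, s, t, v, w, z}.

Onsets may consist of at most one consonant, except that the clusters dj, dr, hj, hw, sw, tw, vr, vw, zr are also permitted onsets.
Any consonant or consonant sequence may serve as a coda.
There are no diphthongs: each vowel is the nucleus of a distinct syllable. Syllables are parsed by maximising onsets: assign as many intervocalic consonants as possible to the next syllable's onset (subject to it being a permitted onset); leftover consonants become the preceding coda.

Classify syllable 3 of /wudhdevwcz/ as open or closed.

closed

Vowels present: u, e, c; each is a nucleus, giving 3 syllables.
/u…e/ gap (V1→V2): /dhd/ — longest licit onset from the right is /d/, leaving /dh/ as coda.
/e…c/ gap (V2→V3): /vw/ — entire cluster is a permitted onset → onset /vw/, coda ∅.
So the parse is wudh.de.vwcz.
Syllable 3 is /vwcz/ with coda /z/, so it is closed.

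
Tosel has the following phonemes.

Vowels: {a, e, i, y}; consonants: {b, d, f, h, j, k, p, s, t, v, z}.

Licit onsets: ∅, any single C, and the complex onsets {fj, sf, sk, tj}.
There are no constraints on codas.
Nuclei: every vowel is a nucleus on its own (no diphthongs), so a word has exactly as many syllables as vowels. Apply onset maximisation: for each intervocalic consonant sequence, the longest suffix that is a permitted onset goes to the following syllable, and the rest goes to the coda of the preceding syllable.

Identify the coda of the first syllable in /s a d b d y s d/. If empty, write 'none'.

The vowels are a, y — 2 nuclei, so 2 syllables.
V1 /a/ – V2 /y/: /dbd/ splits as /db/ + /d/ (/d/ is the longest suffix that is a licit onset).
So the parse is sadb.dysd.
Syllable 1 is /sadb/: onset /s/, nucleus /a/, coda /db/.

db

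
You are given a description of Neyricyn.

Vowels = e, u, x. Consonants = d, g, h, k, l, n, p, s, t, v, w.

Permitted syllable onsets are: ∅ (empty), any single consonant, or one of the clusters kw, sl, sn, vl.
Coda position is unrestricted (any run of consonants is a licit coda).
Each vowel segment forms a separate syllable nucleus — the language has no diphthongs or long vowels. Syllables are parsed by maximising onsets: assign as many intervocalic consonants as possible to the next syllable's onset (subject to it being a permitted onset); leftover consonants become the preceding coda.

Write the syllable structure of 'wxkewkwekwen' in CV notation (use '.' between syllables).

CV.CVC.CCV.CCVC

Nuclei (vowels): x, e, e, e → 4 syllables.
V1 /x/ – V2 /e/: /k/ is a single consonant, so it becomes the next onset.
V2 /e/ – V3 /e/: /wkw/ — longest licit onset from the right is /kw/, leaving /w/ as coda.
V3 /e/ – V4 /e/: /kw/ — entire cluster is a permitted onset → onset /kw/, coda ∅.
So the parse is wx.kew.kwe.kwen.
Mapping each syllable to C/V: /wx/ → CV, /kew/ → CVC, /kwe/ → CCV, /kwen/ → CCVC.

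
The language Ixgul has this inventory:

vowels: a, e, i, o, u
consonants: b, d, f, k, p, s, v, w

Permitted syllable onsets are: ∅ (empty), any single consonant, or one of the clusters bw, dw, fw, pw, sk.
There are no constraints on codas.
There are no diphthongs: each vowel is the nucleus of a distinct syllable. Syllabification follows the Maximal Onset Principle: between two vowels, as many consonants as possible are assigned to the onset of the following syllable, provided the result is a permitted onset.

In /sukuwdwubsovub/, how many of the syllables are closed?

Vowels present: u, u, u, o, u; each is a nucleus, giving 5 syllables.
Between /u/ (V1) and /u/ (V2): /k/ is a single consonant, so it becomes the next onset.
Between /u/ (V2) and /u/ (V3): /wdw/ splits as /w/ + /dw/ (/dw/ is the longest suffix that is a licit onset).
Between /u/ (V3) and /o/ (V4): /bs/ splits as /b/ + /s/ (/s/ is the longest suffix that is a licit onset).
Between /o/ (V4) and /u/ (V5): /v/ → onset of the next syllable (single consonants are always licit onsets).
Result: su.kuw.dwub.so.vub.
Classifying each syllable: /su/ (open), /kuw/ (closed), /dwub/ (closed), /so/ (open), /vub/ (closed).
Closed syllables: 3.

3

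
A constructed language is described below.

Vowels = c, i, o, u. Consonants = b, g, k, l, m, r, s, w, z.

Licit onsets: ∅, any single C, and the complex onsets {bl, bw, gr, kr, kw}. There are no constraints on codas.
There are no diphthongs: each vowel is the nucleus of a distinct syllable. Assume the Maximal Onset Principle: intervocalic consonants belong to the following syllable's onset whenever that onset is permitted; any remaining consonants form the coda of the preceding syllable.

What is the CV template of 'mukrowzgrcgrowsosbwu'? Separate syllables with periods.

Vowels present: u, o, c, o, o, u; each is a nucleus, giving 6 syllables.
V1 /u/ – V2 /o/: /kr/ — entire cluster is a permitted onset → onset /kr/, coda ∅.
V2 /o/ – V3 /c/: /wzgr/; trying suffixes from longest down, /gr/ is the first permitted one, so coda /wz/ | onset /gr/.
V3 /c/ – V4 /o/: cluster /gr/ — /gr/ is itself a permitted onset, so the whole cluster goes right; preceding coda = ∅.
V4 /o/ – V5 /o/: cluster /ws/ — the longest permitted-onset suffix is /s/; onset = /s/, preceding coda = /w/.
V5 /o/ – V6 /u/: /sbw/ splits as /s/ + /bw/ (/bw/ is the longest suffix that is a licit onset).
Result: mu.krowz.grc.grow.sos.bwu.
Mapping each syllable to C/V: /mu/ → CV, /krowz/ → CCVCC, /grc/ → CCV, /grow/ → CCVC, /sos/ → CVC, /bwu/ → CCV.

CV.CCVCC.CCV.CCVC.CVC.CCV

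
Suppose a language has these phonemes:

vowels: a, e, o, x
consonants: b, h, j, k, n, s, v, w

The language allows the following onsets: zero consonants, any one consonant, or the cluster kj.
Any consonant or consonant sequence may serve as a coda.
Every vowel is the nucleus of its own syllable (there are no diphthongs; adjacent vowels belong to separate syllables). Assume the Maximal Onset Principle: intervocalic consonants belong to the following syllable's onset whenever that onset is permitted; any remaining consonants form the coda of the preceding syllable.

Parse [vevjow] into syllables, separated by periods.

vev.jow

The vowels are e, o — 2 nuclei, so 2 syllables.
/e…o/ gap (V1→V2): /vj/ splits as /v/ + /j/ (/j/ is the longest suffix that is a licit onset).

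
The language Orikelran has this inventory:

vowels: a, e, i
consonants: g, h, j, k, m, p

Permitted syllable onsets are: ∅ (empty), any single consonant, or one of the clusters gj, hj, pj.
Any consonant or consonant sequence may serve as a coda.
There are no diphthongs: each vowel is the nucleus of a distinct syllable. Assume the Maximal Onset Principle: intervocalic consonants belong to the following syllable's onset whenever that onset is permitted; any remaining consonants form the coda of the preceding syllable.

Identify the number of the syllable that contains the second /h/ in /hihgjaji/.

1

The vowels are i, a, i — 3 nuclei, so 3 syllables.
Between /i/ (V1) and /a/ (V2): cluster /hgj/ — the longest permitted-onset suffix is /gj/; onset = /gj/, preceding coda = /h/.
Between /a/ (V2) and /i/ (V3): /j/ is a single consonant, so it becomes the next onset.
Syllabification: hih.gja.ji.
The second /h/ is in the coda of syllable 1 (/hih/).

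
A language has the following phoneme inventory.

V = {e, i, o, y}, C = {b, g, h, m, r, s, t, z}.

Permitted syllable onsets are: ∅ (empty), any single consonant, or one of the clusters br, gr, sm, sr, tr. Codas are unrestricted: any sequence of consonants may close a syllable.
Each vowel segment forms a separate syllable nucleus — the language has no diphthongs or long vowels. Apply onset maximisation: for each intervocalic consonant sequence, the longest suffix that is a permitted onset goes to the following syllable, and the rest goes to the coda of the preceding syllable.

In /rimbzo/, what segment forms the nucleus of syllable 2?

o

The vowels are i, o — 2 nuclei, so 2 syllables.
The second nucleus (vowel 2 from the left) is /o/.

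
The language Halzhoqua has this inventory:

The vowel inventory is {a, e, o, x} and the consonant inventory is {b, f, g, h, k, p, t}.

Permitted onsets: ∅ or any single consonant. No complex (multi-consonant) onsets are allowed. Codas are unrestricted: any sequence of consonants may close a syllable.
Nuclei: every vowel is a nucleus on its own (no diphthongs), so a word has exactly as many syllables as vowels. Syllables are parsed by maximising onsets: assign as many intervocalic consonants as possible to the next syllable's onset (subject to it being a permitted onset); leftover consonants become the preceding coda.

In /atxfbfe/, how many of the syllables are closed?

1

Nuclei (vowels): a, x, e → 3 syllables.
/a…x/ gap (V1→V2): /t/ → onset of the next syllable (single consonants are always licit onsets).
/x…e/ gap (V2→V3): /fbf/ splits as /fb/ + /f/ (/f/ is the longest suffix that is a licit onset).
So the parse is a.txfb.fe.
Classifying each syllable: /a/ (open), /txfb/ (closed), /fe/ (open).
Closed syllables: 1.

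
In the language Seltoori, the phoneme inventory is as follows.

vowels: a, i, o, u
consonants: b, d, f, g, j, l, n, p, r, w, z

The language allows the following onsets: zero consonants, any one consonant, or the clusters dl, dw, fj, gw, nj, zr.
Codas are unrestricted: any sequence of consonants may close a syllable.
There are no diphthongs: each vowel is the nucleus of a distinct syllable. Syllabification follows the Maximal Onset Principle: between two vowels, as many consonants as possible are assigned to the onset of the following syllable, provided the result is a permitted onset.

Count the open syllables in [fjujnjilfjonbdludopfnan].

1

Vowels present: u, i, o, u, o, a; each is a nucleus, giving 6 syllables.
σ1/σ2 boundary: /jnj/ splits as /j/ + /nj/ (/nj/ is the longest suffix that is a licit onset).
σ2/σ3 boundary: /lfj/; trying suffixes from longest down, /fj/ is the first permitted one, so coda /l/ | onset /fj/.
σ3/σ4 boundary: cluster /nbdl/ — the longest permitted-onset suffix is /dl/; onset = /dl/, preceding coda = /nb/.
σ4/σ5 boundary: just /d/ — single C goes to the following onset.
σ5/σ6 boundary: /pfn/ splits as /pf/ + /n/ (/n/ is the longest suffix that is a licit onset).
So the parse is fjuj.njil.fjonb.dlu.dopf.nan.
Classifying each syllable: /fjuj/ (closed), /njil/ (closed), /fjonb/ (closed), /dlu/ (open), /dopf/ (closed), /nan/ (closed).
Open syllables: 1.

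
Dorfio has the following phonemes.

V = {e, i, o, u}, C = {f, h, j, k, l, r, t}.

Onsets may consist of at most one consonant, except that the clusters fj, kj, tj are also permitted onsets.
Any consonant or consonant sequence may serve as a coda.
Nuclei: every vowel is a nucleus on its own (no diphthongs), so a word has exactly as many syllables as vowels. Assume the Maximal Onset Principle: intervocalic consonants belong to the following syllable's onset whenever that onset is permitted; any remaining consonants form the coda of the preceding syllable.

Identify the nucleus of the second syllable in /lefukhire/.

u

The vowels are e, u, i, e — 4 nuclei, so 4 syllables.
The second nucleus (vowel 2 from the left) is /u/.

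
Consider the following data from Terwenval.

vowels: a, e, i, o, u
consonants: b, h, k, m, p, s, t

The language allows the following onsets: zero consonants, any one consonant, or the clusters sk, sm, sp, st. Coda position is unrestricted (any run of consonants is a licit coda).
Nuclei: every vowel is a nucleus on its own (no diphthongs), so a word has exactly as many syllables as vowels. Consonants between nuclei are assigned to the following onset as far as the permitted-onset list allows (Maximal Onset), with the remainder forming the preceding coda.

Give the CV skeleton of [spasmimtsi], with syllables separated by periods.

CCV.CCVCC.CV

Nuclei (vowels): a, i, i → 3 syllables.
/a…i/ gap (V1→V2): /sm/ is a licit onset in full, so it all attaches to the next syllable.
/i…i/ gap (V2→V3): /mts/ splits as /mt/ + /s/ (/s/ is the longest suffix that is a licit onset).
Syllabification: spa.smimt.si.
Mapping each syllable to C/V: /spa/ → CCV, /smimt/ → CCVCC, /si/ → CV.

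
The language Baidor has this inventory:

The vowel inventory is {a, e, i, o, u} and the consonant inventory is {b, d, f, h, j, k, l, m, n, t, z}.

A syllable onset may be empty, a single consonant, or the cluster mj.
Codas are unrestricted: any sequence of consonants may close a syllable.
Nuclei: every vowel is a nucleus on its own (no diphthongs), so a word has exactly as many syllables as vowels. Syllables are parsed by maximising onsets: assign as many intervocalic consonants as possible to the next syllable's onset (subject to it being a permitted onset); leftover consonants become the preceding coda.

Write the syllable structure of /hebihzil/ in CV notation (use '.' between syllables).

Vowels present: e, i, i; each is a nucleus, giving 3 syllables.
σ1/σ2 boundary: /b/ → onset of the next syllable (single consonants are always licit onsets).
σ2/σ3 boundary: cluster /hz/ — the longest permitted-onset suffix is /z/; onset = /z/, preceding coda = /h/.
Syllabification: he.bih.zil.
Mapping each syllable to C/V: /he/ → CV, /bih/ → CVC, /zil/ → CVC.

CV.CVC.CVC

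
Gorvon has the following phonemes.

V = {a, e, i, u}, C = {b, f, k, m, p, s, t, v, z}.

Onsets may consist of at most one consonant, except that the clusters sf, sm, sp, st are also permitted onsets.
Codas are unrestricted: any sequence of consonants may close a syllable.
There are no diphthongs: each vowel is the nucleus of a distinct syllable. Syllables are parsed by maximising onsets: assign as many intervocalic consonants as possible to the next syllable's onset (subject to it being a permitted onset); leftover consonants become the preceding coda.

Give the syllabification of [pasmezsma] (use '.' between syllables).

pa.smez.sma

Vowels present: a, e, a; each is a nucleus, giving 3 syllables.
σ1/σ2 boundary: cluster /sm/ — /sm/ is itself a permitted onset, so the whole cluster goes right; preceding coda = ∅.
σ2/σ3 boundary: /zsm/ splits as /z/ + /sm/ (/sm/ is the longest suffix that is a licit onset).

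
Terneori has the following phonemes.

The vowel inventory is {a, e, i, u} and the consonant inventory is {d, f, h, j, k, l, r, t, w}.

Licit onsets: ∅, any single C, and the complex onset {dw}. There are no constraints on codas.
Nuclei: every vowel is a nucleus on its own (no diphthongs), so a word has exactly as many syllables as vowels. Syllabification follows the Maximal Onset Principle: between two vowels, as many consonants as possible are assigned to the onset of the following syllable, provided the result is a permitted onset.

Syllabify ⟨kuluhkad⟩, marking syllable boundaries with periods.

Vowels present: u, u, a; each is a nucleus, giving 3 syllables.
Between /u/ (V1) and /u/ (V2): /l/ is a single consonant, so it becomes the next onset.
Between /u/ (V2) and /a/ (V3): /hk/ — longest licit onset from the right is /k/, leaving /h/ as coda.

ku.luh.kad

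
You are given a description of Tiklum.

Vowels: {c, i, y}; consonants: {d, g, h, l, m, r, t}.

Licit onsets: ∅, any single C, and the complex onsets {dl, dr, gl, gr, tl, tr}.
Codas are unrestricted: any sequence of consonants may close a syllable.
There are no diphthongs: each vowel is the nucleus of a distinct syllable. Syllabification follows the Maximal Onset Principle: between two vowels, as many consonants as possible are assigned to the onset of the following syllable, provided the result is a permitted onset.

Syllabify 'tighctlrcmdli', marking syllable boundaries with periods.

The vowels are i, c, c, i — 4 nuclei, so 4 syllables.
/i…c/ gap (V1→V2): /gh/; trying suffixes from longest down, /h/ is the first permitted one, so coda /g/ | onset /h/.
/c…c/ gap (V2→V3): /tlr/; trying suffixes from longest down, /r/ is the first permitted one, so coda /tl/ | onset /r/.
/c…i/ gap (V3→V4): cluster /mdl/ — the longest permitted-onset suffix is /dl/; onset = /dl/, preceding coda = /m/.

tig.hctl.rcm.dli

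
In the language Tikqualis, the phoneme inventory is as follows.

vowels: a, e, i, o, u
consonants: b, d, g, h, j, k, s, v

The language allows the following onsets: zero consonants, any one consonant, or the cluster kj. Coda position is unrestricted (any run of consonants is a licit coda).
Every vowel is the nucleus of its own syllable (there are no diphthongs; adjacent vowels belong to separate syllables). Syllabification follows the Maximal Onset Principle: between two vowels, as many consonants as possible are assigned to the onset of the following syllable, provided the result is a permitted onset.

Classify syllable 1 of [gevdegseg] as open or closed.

closed

Nuclei (vowels): e, e, e → 3 syllables.
V1 /e/ – V2 /e/: /vd/; trying suffixes from longest down, /d/ is the first permitted one, so coda /v/ | onset /d/.
V2 /e/ – V3 /e/: /gs/ — longest licit onset from the right is /s/, leaving /g/ as coda.
Result: gev.deg.seg.
Syllable 1 is /gev/ with coda /v/, so it is closed.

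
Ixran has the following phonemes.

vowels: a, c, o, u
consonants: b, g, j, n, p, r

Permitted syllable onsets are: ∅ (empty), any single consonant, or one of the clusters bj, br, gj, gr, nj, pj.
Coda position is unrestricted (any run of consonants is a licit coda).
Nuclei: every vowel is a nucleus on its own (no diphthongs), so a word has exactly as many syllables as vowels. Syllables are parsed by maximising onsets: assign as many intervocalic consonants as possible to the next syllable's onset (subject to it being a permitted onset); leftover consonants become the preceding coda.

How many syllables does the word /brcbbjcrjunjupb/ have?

4

Vowels present: c, c, u, u; each is a nucleus, giving 4 syllables.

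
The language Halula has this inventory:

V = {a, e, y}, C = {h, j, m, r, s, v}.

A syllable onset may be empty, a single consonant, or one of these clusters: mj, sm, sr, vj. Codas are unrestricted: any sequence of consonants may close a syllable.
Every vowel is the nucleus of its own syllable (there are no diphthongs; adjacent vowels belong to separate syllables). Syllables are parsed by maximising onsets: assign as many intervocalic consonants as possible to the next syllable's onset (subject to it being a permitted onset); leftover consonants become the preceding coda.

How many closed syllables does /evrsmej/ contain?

Vowels present: e, e; each is a nucleus, giving 2 syllables.
Between /e/ (V1) and /e/ (V2): /vrsm/ — longest licit onset from the right is /sm/, leaving /vr/ as coda.
Result: evr.smej.
Classifying each syllable: /evr/ (closed), /smej/ (closed).
Closed syllables: 2.

2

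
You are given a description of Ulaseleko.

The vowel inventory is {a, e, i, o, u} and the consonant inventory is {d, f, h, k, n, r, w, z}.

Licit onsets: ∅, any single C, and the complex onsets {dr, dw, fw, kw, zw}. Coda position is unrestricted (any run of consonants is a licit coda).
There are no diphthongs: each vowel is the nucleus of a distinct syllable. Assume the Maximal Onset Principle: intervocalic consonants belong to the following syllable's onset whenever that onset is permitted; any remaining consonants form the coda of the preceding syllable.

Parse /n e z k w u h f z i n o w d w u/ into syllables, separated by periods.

nez.kwuhf.zi.now.dwu

Nuclei (vowels): e, u, i, o, u → 5 syllables.
σ1/σ2 boundary: /zkw/; trying suffixes from longest down, /kw/ is the first permitted one, so coda /z/ | onset /kw/.
σ2/σ3 boundary: cluster /hfz/ — the longest permitted-onset suffix is /z/; onset = /z/, preceding coda = /hf/.
σ3/σ4 boundary: just /n/ — single C goes to the following onset.
σ4/σ5 boundary: /wdw/; trying suffixes from longest down, /dw/ is the first permitted one, so coda /w/ | onset /dw/.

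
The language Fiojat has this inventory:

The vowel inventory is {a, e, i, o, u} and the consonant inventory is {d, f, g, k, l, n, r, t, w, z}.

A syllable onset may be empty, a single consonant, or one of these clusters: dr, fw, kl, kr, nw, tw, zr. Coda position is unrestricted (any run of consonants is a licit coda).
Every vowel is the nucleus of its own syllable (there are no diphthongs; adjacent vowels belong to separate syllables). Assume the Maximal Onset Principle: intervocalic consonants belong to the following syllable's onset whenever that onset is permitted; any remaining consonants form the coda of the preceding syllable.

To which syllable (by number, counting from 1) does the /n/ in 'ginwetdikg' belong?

2

The vowels are i, e, i — 3 nuclei, so 3 syllables.
V1 /i/ – V2 /e/: /nw/ — entire cluster is a permitted onset → onset /nw/, coda ∅.
V2 /e/ – V3 /i/: cluster /td/ — the longest permitted-onset suffix is /d/; onset = /d/, preceding coda = /t/.
So the parse is gi.nwet.dikg.
The /n/ is in the onset of syllable 2 (/nwet/).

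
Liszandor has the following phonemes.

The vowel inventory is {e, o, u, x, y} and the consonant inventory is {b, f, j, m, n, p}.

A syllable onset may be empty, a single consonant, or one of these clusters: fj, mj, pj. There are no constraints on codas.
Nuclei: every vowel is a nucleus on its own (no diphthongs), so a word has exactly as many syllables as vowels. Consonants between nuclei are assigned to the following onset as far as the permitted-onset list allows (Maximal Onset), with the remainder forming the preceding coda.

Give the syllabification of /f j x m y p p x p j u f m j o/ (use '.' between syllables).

Nuclei (vowels): x, y, x, u, o → 5 syllables.
Between /x/ (V1) and /y/ (V2): just /m/ — single C goes to the following onset.
Between /y/ (V2) and /x/ (V3): /pp/; trying suffixes from longest down, /p/ is the first permitted one, so coda /p/ | onset /p/.
Between /x/ (V3) and /u/ (V4): /pj/ — entire cluster is a permitted onset → onset /pj/, coda ∅.
Between /u/ (V4) and /o/ (V5): /fmj/ splits as /f/ + /mj/ (/mj/ is the longest suffix that is a licit onset).

fjx.myp.px.pjuf.mjo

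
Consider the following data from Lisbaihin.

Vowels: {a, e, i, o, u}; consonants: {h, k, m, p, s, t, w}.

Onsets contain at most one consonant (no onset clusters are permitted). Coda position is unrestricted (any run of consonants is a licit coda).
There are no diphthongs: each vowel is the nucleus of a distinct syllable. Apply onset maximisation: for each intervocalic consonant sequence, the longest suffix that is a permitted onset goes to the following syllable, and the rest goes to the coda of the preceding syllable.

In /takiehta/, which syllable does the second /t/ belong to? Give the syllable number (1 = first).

4

Nuclei (vowels): a, i, e, a → 4 syllables.
/a…i/ gap (V1→V2): /k/ → onset of the next syllable (single consonants are always licit onsets).
/i…e/ gap (V2→V3): no consonants, so the boundary falls immediately after /i/.
/e…a/ gap (V3→V4): cluster /ht/ — the longest permitted-onset suffix is /t/; onset = /t/, preceding coda = /h/.
Putting it together: ta.ki.eh.ta.
The second /t/ is in the onset of syllable 4 (/ta/).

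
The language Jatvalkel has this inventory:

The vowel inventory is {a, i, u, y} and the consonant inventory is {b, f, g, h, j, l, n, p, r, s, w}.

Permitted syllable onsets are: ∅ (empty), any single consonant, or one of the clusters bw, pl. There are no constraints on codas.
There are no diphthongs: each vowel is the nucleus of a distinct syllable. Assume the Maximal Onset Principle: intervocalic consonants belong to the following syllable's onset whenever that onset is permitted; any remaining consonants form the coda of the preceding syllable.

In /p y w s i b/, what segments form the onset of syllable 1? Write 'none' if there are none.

Vowels present: y, i; each is a nucleus, giving 2 syllables.
Between /y/ (V1) and /i/ (V2): /ws/; trying suffixes from longest down, /s/ is the first permitted one, so coda /w/ | onset /s/.
Result: pyw.sib.
Syllable 1 is /pyw/: onset /p/, nucleus /y/, coda /w/.

p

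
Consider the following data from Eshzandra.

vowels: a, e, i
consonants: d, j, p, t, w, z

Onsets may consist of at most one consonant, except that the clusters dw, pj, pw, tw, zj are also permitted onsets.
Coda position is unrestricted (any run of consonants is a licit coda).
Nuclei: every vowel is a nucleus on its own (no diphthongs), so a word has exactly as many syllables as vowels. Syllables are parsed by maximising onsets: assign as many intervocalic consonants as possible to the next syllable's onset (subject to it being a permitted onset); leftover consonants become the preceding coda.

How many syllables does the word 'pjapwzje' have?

2

The vowels are a, e — 2 nuclei, so 2 syllables.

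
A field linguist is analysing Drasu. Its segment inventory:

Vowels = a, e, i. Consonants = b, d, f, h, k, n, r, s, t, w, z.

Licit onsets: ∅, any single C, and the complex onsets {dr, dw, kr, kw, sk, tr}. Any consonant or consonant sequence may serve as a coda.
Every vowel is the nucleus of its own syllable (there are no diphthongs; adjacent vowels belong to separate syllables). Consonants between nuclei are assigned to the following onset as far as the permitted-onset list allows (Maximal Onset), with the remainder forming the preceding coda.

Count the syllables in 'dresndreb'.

2

Vowels present: e, e; each is a nucleus, giving 2 syllables.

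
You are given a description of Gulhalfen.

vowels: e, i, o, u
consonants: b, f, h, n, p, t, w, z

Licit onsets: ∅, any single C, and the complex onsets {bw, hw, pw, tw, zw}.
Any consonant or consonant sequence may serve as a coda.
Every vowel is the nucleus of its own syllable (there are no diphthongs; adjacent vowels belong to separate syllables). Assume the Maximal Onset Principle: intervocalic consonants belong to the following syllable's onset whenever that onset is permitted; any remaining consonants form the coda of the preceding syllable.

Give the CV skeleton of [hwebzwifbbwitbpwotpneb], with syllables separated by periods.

CCVC.CCVCC.CCVCC.CCVCC.CVC

Vowels present: e, i, i, o, e; each is a nucleus, giving 5 syllables.
/e…i/ gap (V1→V2): /bzw/; trying suffixes from longest down, /zw/ is the first permitted one, so coda /b/ | onset /zw/.
/i…i/ gap (V2→V3): /fbbw/ splits as /fb/ + /bw/ (/bw/ is the longest suffix that is a licit onset).
/i…o/ gap (V3→V4): /tbpw/; trying suffixes from longest down, /pw/ is the first permitted one, so coda /tb/ | onset /pw/.
/o…e/ gap (V4→V5): /tpn/ — longest licit onset from the right is /n/, leaving /tp/ as coda.
Putting it together: hweb.zwifb.bwitb.pwotp.neb.
Mapping each syllable to C/V: /hweb/ → CCVC, /zwifb/ → CCVCC, /bwitb/ → CCVCC, /pwotp/ → CCVCC, /neb/ → CVC.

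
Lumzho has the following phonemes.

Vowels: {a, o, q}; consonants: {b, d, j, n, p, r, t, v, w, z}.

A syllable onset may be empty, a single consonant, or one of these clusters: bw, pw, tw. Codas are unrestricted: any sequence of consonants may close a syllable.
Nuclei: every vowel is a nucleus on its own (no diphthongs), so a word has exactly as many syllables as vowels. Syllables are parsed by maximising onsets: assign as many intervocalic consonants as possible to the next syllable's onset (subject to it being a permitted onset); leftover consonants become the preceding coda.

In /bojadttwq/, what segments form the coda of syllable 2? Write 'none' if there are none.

Vowels present: o, a, q; each is a nucleus, giving 3 syllables.
Between /o/ (V1) and /a/ (V2): just /j/ — single C goes to the following onset.
Between /a/ (V2) and /q/ (V3): /dttw/; trying suffixes from longest down, /tw/ is the first permitted one, so coda /dt/ | onset /tw/.
Syllabification: bo.jadt.twq.
Syllable 2 is /jadt/: onset /j/, nucleus /a/, coda /dt/.

dt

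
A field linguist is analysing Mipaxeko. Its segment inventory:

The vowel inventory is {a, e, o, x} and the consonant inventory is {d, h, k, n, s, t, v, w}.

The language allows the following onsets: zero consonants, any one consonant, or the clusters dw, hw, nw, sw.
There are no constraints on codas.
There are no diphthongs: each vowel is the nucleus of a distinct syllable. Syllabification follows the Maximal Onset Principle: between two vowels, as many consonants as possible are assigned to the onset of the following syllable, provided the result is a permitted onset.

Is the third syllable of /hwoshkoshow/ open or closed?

Nuclei (vowels): o, o, o → 3 syllables.
V1 /o/ – V2 /o/: /shk/ splits as /sh/ + /k/ (/k/ is the longest suffix that is a licit onset).
V2 /o/ – V3 /o/: cluster /sh/ — the longest permitted-onset suffix is /h/; onset = /h/, preceding coda = /s/.
Syllabification: hwosh.kos.how.
Syllable 3 is /how/ with coda /w/, so it is closed.

closed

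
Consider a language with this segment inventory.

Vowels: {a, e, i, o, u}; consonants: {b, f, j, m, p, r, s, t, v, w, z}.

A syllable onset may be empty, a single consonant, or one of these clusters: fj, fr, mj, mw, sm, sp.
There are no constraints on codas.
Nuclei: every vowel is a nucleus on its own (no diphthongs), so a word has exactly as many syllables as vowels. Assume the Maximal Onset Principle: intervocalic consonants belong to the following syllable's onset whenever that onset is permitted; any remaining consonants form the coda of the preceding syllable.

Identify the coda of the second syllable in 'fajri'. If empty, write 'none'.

The vowels are a, i — 2 nuclei, so 2 syllables.
/a…i/ gap (V1→V2): cluster /jr/ — the longest permitted-onset suffix is /r/; onset = /r/, preceding coda = /j/.
Result: faj.ri.
Syllable 2 is /ri/: onset /r/, nucleus /i/, coda ∅.

none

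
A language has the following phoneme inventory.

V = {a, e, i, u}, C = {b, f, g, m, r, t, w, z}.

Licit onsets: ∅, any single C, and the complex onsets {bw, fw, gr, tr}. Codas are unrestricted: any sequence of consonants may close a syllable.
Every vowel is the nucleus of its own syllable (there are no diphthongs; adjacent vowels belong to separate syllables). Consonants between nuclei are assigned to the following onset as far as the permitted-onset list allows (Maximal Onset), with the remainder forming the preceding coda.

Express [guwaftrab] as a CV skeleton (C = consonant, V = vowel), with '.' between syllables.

CV.CVC.CCVC

Nuclei (vowels): u, a, a → 3 syllables.
V1 /u/ – V2 /a/: just /w/ — single C goes to the following onset.
V2 /a/ – V3 /a/: /ftr/ splits as /f/ + /tr/ (/tr/ is the longest suffix that is a licit onset).
Syllabification: gu.waf.trab.
Mapping each syllable to C/V: /gu/ → CV, /waf/ → CVC, /trab/ → CCVC.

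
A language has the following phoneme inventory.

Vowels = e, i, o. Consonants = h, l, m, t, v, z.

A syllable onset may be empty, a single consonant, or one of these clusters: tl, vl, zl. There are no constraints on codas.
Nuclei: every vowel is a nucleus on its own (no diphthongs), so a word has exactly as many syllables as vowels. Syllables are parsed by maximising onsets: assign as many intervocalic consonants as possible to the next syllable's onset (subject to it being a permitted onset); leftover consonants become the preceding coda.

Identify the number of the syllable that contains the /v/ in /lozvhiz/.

1

The vowels are o, i — 2 nuclei, so 2 syllables.
σ1/σ2 boundary: /zvh/ splits as /zv/ + /h/ (/h/ is the longest suffix that is a licit onset).
Result: lozv.hiz.
The /v/ is in the coda of syllable 1 (/lozv/).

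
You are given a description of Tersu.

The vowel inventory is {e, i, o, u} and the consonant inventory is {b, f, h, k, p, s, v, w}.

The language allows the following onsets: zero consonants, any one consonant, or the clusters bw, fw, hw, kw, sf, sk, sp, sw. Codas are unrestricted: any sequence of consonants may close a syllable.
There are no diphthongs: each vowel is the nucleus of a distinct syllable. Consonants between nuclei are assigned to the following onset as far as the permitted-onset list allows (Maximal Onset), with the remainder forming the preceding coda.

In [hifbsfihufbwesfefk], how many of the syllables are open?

The vowels are i, i, u, e, e — 5 nuclei, so 5 syllables.
V1 /i/ – V2 /i/: /fbsf/ splits as /fb/ + /sf/ (/sf/ is the longest suffix that is a licit onset).
V2 /i/ – V3 /u/: /h/ is a single consonant, so it becomes the next onset.
V3 /u/ – V4 /e/: /fbw/; trying suffixes from longest down, /bw/ is the first permitted one, so coda /f/ | onset /bw/.
V4 /e/ – V5 /e/: cluster /sf/ — /sf/ is itself a permitted onset, so the whole cluster goes right; preceding coda = ∅.
Result: hifb.sfi.huf.bwe.sfefk.
Classifying each syllable: /hifb/ (closed), /sfi/ (open), /huf/ (closed), /bwe/ (open), /sfefk/ (closed).
Open syllables: 2.

2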